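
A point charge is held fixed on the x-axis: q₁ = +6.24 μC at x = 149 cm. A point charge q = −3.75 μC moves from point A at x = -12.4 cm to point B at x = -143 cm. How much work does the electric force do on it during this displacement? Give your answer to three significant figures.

The work done by the electric force is W_field = −ΔU = −q(V_B − V_A) = q(V_A − V_B).
At A: distance to the source charge is 1.61 m; V_A = kq₁/r = 3.48×10⁴ V.
At B: distance to the source charge is 2.92 m; V_B = kq₁/r = 1.92×10⁴ V.
ΔV = V_B − V_A = -1.55×10⁴ V.
W_field = −qΔV = −(-3.75×10⁻⁶ C)(-1.55×10⁴ V) = -0.0583 J.

-0.0583 J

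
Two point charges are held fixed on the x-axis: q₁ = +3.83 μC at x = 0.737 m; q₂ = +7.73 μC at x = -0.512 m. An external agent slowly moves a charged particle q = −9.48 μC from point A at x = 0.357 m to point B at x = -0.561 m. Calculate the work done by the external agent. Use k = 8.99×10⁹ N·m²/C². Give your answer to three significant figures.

For quasistatic motion the external work equals the change in potential energy: W_ext = qΔV = q(V_B − V_A).
At A: distances to the source charges are 0.380 m, 0.869 m; V_A = Σ kqᵢ/rᵢ = 1.71×10⁵ V.
At B: distances to the source charges are 1.30 m, 0.0490 m; V_B = Σ kqᵢ/rᵢ = 1.44×10⁶ V.
ΔV = V_B − V_A = 1.27×10⁶ V.
W_ext = qΔV = (-9.48×10⁻⁶ C)(1.27×10⁶ V) = -12.1 J.

-12.1 J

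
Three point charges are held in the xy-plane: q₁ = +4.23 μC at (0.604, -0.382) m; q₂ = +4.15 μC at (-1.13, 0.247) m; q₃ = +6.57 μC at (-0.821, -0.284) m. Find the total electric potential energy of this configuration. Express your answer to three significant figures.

0.659 J

The work to assemble the configuration equals its total potential energy, U = Σ kqᵢqⱼ/rᵢⱼ over all pairs.
Pair separations: r₁₂ = 1.84 m, r₁₃ = 1.43 m, r₂₃ = 0.614 m.
U = (0.0856) + (0.175) + (0.399) = 0.659 J.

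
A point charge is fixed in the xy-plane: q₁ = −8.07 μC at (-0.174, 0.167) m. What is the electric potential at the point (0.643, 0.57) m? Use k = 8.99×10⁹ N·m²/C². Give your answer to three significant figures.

-7.96×10⁴ V

Electric potential is a scalar, so the contributions from each charge add algebraically: V = Σ kqᵢ/rᵢ.
Distances from the field point to each charge: r₁ = 0.911 m.
V = k[(-8.07×10⁻⁶)/(0.911)] = -7.96×10⁴ V.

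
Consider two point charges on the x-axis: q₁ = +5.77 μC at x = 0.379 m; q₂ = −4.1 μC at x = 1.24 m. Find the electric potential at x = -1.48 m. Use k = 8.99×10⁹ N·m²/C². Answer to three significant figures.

1.44×10⁴ V

The total potential is the scalar sum of each charge's contribution, V = Σ kqᵢ/rᵢ.
Distances from the field point to each charge: r₁ = 1.86 m, r₂ = 2.72 m.
V = k[(5.77×10⁻⁶)/(1.86) + (-4.10×10⁻⁶)/(2.72)] = 1.44×10⁴ V.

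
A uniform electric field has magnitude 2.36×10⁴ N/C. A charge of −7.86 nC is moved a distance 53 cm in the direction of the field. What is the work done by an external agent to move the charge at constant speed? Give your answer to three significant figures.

The potential change for a displacement 53 cm in the direction of the field is ΔV = −Ed = -1.25×10⁴ V.
W_ext = qΔV = 9.83×10⁻⁵ J.

9.83×10⁻⁵ J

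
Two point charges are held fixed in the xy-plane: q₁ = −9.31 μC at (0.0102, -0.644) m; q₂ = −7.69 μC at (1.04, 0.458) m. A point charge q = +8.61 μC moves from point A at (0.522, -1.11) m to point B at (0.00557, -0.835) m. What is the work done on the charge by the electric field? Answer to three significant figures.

2.73 J

The work done by the electric force is W_field = −ΔU = −q(V_B − V_A) = q(V_A − V_B).
At A: distances to the source charges are 0.692 m, 1.65 m; V_A = Σ kqᵢ/rᵢ = -1.63×10⁵ V.
At B: distances to the source charges are 0.191 m, 1.66 m; V_B = Σ kqᵢ/rᵢ = -4.80×10⁵ V.
ΔV = V_B − V_A = -3.17×10⁵ V.
W_field = −qΔV = −(8.61×10⁻⁶ C)(-3.17×10⁵ V) = 2.73 J.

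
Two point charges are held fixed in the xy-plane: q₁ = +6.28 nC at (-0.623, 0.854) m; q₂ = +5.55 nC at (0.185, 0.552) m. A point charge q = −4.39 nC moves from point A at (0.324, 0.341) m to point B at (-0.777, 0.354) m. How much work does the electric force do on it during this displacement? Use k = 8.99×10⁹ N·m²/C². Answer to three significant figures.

The work done by the electric force is W_field = −ΔU = −q(V_B − V_A) = q(V_A − V_B).
At A: distances to the source charges are 1.08 m, 0.253 m; V_A = Σ kqᵢ/rᵢ = 250 V.
At B: distances to the source charges are 0.523 m, 0.982 m; V_B = Σ kqᵢ/rᵢ = 159 V.
ΔV = V_B − V_A = -91.2 V.
W_field = −qΔV = −(-4.39×10⁻⁹ C)(-91.2 V) = -4.00×10⁻⁷ J.

-4.00×10⁻⁷ J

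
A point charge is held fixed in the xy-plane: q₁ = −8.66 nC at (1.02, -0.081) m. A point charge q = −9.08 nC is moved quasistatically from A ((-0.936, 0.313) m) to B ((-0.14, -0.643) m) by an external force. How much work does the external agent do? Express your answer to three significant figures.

1.94×10⁻⁷ J

For quasistatic motion the external work equals the change in potential energy: W_ext = qΔV = q(V_B − V_A).
At A: distance to the source charge is 2.00 m; V_A = kq₁/r = -39.0 V.
At B: distance to the source charge is 1.29 m; V_B = kq₁/r = -60.4 V.
ΔV = V_B − V_A = -21.4 V.
W_ext = qΔV = (-9.08×10⁻⁹ C)(-21.4 V) = 1.94×10⁻⁷ J.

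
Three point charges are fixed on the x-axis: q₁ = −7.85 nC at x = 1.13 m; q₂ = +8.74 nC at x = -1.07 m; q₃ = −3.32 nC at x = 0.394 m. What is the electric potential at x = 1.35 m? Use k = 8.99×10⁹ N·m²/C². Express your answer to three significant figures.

The total potential is the scalar sum of each charge's contribution, V = Σ kqᵢ/rᵢ.
Distances from the field point to each charge: r₁ = 0.220 m, r₂ = 2.42 m, r₃ = 0.956 m.
V = k[(-7.85×10⁻⁹)/(0.220) + (8.74×10⁻⁹)/(2.42) + (-3.32×10⁻⁹)/(0.956)] = -320 V.

-320 V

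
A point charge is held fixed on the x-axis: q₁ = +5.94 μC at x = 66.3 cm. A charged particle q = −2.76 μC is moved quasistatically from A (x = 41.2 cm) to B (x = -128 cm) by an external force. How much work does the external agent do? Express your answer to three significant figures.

For quasistatic motion the external work equals the change in potential energy: W_ext = qΔV = q(V_B − V_A).
At A: distance to the source charge is 0.251 m; V_A = kq₁/r = 2.13×10⁵ V.
At B: distance to the source charge is 1.94 m; V_B = kq₁/r = 2.75×10⁴ V.
ΔV = V_B − V_A = -1.85×10⁵ V.
W_ext = qΔV = (-2.76×10⁻⁶ C)(-1.85×10⁵ V) = 0.511 J.

0.511 J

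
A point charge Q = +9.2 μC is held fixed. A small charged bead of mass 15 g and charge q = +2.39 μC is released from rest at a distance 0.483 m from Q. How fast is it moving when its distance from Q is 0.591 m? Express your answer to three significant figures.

3.16 m/s

Only the electrostatic force acts, so mechanical energy is conserved: ½mv² = U₁ − U₂ = kQq(1/r₁ − 1/r₂).
U₁ − U₂ = (8.99×10⁹ N·m²/C²)(9.20×10⁻⁶ C)(2.39×10⁻⁶ C)(1/0.483 − 1/0.591) = 0.0748 J.
v = √(2·0.0748/0.0150) = 3.16 m/s.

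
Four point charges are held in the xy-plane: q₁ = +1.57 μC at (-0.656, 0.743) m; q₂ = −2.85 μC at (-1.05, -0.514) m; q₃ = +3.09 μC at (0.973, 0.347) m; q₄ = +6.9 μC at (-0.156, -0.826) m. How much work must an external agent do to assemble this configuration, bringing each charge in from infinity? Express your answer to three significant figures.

The work to assemble the configuration equals its total potential energy, U = Σ kqᵢqⱼ/rᵢⱼ over all pairs.
Pair separations: r₁₂ = 1.32 m, r₁₃ = 1.68 m, r₁₄ = 1.65 m, r₂₃ = 2.20 m, r₂₄ = 0.947 m, r₃₄ = 1.63 m.
Summing all 6 pair terms gives U = -0.0504 J.

-0.0504 J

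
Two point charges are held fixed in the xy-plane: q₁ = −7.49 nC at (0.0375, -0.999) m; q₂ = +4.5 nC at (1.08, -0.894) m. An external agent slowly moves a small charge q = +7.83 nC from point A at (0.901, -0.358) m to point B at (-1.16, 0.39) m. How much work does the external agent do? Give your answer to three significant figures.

For quasistatic motion the external work equals the change in potential energy: W_ext = qΔV = q(V_B − V_A).
At A: distances to the source charges are 1.08 m, 0.565 m; V_A = Σ kqᵢ/rᵢ = 8.98 V.
At B: distances to the source charges are 1.83 m, 2.58 m; V_B = Σ kqᵢ/rᵢ = -21.0 V.
ΔV = V_B − V_A = -30.0 V.
W_ext = qΔV = (7.83×10⁻⁹ C)(-30.0 V) = -2.35×10⁻⁷ J.

-2.35×10⁻⁷ J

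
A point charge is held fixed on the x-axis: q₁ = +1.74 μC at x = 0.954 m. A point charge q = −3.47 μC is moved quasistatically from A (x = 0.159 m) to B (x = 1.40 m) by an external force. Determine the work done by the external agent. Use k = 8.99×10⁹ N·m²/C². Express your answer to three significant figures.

For quasistatic motion the external work equals the change in potential energy: W_ext = qΔV = q(V_B − V_A).
At A: distance to the source charge is 0.795 m; V_A = kq₁/r = 1.97×10⁴ V.
At B: distance to the source charge is 0.446 m; V_B = kq₁/r = 3.51×10⁴ V.
ΔV = V_B − V_A = 1.54×10⁴ V.
W_ext = qΔV = (-3.47×10⁻⁶ C)(1.54×10⁴ V) = -0.0534 J.

-0.0534 J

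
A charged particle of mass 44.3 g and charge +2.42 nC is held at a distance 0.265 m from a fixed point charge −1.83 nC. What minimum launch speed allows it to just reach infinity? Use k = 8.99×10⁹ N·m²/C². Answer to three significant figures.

2.60×10⁻³ m/s

To just escape, total mechanical energy must reach zero at infinity: ½mv²_min + U = 0, so ½mv²_min = −U = |kQq|/r.
|U| = |kQq|/r = (8.99×10⁹ N·m²/C²)(1.83×10⁻⁹)(2.42×10⁻⁹)/(0.265) = 1.50×10⁻⁷ J.
v_min = √(2|U|/m) = √(2·1.50×10⁻⁷/0.0443) = 2.60×10⁻³ m/s.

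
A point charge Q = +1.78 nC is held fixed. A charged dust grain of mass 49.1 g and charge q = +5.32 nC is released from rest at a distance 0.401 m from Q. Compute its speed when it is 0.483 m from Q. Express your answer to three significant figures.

1.21×10⁻³ m/s

Only the electrostatic force acts, so mechanical energy is conserved: ½mv² = U₁ − U₂ = kQq(1/r₁ − 1/r₂).
U₁ − U₂ = (8.99×10⁹ N·m²/C²)(1.78×10⁻⁹ C)(5.32×10⁻⁹ C)(1/0.401 − 1/0.483) = 3.60×10⁻⁸ J.
v = √(2·3.60×10⁻⁸/0.0491) = 1.21×10⁻³ m/s.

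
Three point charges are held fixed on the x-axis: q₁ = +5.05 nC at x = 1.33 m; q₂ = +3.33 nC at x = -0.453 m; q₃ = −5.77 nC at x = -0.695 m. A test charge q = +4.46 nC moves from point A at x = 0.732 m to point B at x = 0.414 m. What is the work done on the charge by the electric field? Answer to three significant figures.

The work done by the electric force is W_field = −ΔU = −q(V_B − V_A) = q(V_A − V_B).
At A: distances to the source charges are 0.598 m, 1.19 m, 1.43 m; V_A = Σ kqᵢ/rᵢ = 64.8 V.
At B: distances to the source charges are 0.916 m, 0.867 m, 1.11 m; V_B = Σ kqᵢ/rᵢ = 37.3 V.
ΔV = V_B − V_A = -27.5 V.
W_field = −qΔV = −(4.46×10⁻⁹ C)(-27.5 V) = 1.23×10⁻⁷ J.

1.23×10⁻⁷ J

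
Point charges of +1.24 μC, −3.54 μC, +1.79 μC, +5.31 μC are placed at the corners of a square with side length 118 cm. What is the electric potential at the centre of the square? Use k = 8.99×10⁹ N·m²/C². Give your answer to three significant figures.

The total potential is the scalar sum of each charge's contribution, V = Σ kqᵢ/rᵢ.
The distance from each corner to the centre is a√2/2 = 0.834 m.
V = k[(1.24×10⁻⁶)/(0.834) + (-3.54×10⁻⁶)/(0.834) + (1.79×10⁻⁶)/(0.834) + (5.31×10⁻⁶)/(0.834)] = 5.17×10⁴ V.

5.17×10⁴ V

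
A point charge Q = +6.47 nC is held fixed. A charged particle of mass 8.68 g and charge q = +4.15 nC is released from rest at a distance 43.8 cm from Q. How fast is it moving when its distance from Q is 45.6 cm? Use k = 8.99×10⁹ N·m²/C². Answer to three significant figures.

2.24×10⁻³ m/s

Only the electrostatic force acts, so mechanical energy is conserved: ½mv² = U₁ − U₂ = kQq(1/r₁ − 1/r₂).
U₁ − U₂ = (8.99×10⁹ N·m²/C²)(6.47×10⁻⁹ C)(4.15×10⁻⁹ C)(1/0.438 − 1/0.456) = 2.18×10⁻⁸ J.
v = √(2·2.18×10⁻⁸/8.68×10⁻³) = 2.24×10⁻³ m/s.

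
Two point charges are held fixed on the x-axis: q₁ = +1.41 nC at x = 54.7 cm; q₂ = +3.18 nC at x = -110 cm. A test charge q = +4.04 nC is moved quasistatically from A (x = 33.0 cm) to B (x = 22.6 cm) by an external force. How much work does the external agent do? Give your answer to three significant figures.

For quasistatic motion the external work equals the change in potential energy: W_ext = qΔV = q(V_B − V_A).
At A: distances to the source charges are 0.217 m, 1.43 m; V_A = Σ kqᵢ/rᵢ = 78.4 V.
At B: distances to the source charges are 0.321 m, 1.33 m; V_B = Σ kqᵢ/rᵢ = 61.0 V.
ΔV = V_B − V_A = -17.4 V.
W_ext = qΔV = (4.04×10⁻⁹ C)(-17.4 V) = -7.01×10⁻⁸ J.

-7.01×10⁻⁸ J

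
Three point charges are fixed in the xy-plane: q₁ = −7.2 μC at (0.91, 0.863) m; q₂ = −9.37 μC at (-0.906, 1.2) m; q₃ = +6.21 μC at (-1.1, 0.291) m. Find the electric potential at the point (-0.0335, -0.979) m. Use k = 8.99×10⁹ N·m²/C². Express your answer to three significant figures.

-3.35×10⁴ V

Electric potential is a scalar, so the contributions from each charge add algebraically: V = Σ kqᵢ/rᵢ.
Distances from the field point to each charge: r₁ = 2.07 m, r₂ = 2.35 m, r₃ = 1.66 m.
V = k[(-7.20×10⁻⁶)/(2.07) + (-9.37×10⁻⁶)/(2.35) + (6.21×10⁻⁶)/(1.66)] = -3.35×10⁴ V.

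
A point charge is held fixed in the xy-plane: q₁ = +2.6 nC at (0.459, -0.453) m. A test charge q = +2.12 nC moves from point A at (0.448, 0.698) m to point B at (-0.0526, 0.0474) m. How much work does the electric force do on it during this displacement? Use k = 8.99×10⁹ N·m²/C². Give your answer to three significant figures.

-2.62×10⁻⁸ J

The work done by the electric force is W_field = −ΔU = −q(V_B − V_A) = q(V_A − V_B).
At A: distance to the source charge is 1.15 m; V_A = kq₁/r = 20.3 V.
At B: distance to the source charge is 0.716 m; V_B = kq₁/r = 32.7 V.
ΔV = V_B − V_A = 12.4 V.
W_field = −qΔV = −(2.12×10⁻⁹ C)(12.4 V) = -2.62×10⁻⁸ J.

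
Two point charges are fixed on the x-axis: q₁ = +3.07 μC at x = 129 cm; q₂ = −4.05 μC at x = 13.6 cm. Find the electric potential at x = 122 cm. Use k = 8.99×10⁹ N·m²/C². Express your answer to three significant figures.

3.61×10⁵ V

The total potential is the scalar sum of each charge's contribution, V = Σ kqᵢ/rᵢ.
Distances from the field point to each charge: r₁ = 0.0700 m, r₂ = 1.08 m.
V = k[(3.07×10⁻⁶)/(0.0700) + (-4.05×10⁻⁶)/(1.08)] = 3.61×10⁵ V.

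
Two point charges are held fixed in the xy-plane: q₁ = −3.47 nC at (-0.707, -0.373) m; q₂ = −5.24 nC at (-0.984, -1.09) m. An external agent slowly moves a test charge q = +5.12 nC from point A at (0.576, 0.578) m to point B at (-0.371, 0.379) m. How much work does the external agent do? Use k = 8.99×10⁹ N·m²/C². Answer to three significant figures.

For quasistatic motion the external work equals the change in potential energy: W_ext = qΔV = q(V_B − V_A).
At A: distances to the source charges are 1.60 m, 2.28 m; V_A = Σ kqᵢ/rᵢ = -40.2 V.
At B: distances to the source charges are 0.824 m, 1.59 m; V_B = Σ kqᵢ/rᵢ = -67.5 V.
ΔV = V_B − V_A = -27.3 V.
W_ext = qΔV = (5.12×10⁻⁹ C)(-27.3 V) = -1.40×10⁻⁷ J.

-1.40×10⁻⁷ J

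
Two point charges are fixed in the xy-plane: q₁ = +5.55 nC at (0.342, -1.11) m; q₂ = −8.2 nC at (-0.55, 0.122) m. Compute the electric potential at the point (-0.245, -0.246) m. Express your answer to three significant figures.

-106 V

Electric potential is a scalar, so the contributions from each charge add algebraically: V = Σ kqᵢ/rᵢ.
Distances from the field point to each charge: r₁ = 1.04 m, r₂ = 0.478 m.
V = k[(5.55×10⁻⁹)/(1.04) + (-8.20×10⁻⁹)/(0.478)] = -106 V.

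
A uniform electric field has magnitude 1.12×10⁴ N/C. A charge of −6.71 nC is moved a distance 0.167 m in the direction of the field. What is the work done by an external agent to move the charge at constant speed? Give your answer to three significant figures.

The potential change for a displacement 0.167 m in the direction of the field is ΔV = −Ed = -1870 V.
W_ext = qΔV = 1.26×10⁻⁵ J.

1.26×10⁻⁵ J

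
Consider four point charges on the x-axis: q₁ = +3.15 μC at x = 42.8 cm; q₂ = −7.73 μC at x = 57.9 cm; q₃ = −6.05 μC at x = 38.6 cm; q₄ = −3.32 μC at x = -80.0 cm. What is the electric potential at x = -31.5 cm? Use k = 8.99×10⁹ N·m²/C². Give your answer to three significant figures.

-1.79×10⁵ V

Electric potential is a scalar, so the contributions from each charge add algebraically: V = Σ kqᵢ/rᵢ.
Distances from the field point to each charge: r₁ = 0.743 m, r₂ = 0.894 m, r₃ = 0.701 m, r₄ = 0.485 m.
V = k[(3.15×10⁻⁶)/(0.743) + (-7.73×10⁻⁶)/(0.894) + (-6.05×10⁻⁶)/(0.701) + (-3.32×10⁻⁶)/(0.485)] = -1.79×10⁵ V.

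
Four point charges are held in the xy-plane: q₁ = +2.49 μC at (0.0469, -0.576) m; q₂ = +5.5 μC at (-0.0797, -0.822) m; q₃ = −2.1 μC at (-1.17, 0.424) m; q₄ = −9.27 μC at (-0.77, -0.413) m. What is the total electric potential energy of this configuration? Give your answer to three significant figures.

The work to assemble the configuration equals its total potential energy, U = Σ kqᵢqⱼ/rᵢⱼ over all pairs.
Pair separations: r₁₂ = 0.277 m, r₁₃ = 1.58 m, r₁₄ = 0.833 m, r₂₃ = 1.66 m, r₂₄ = 0.802 m, r₃₄ = 0.928 m.
Summing all 6 pair terms gives U = -0.279 J.

-0.279 J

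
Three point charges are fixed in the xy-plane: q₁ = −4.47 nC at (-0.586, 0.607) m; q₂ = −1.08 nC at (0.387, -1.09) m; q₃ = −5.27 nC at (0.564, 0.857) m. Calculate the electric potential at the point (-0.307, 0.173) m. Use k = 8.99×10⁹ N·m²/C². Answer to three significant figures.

-127 V

The total potential is the scalar sum of each charge's contribution, V = Σ kqᵢ/rᵢ.
Distances from the field point to each charge: r₁ = 0.516 m, r₂ = 1.44 m, r₃ = 1.11 m.
V = k[(-4.47×10⁻⁹)/(0.516) + (-1.08×10⁻⁹)/(1.44) + (-5.27×10⁻⁹)/(1.11)] = -127 V.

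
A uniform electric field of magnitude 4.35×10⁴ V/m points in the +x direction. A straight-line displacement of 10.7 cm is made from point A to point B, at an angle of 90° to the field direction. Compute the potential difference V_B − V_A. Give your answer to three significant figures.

0 V

Only the component of displacement along E changes the potential: ΔV = −E·d·cosθ.
ΔV = −(4.35×10⁴ V/m)(0.107 m)cos90° = 0 V.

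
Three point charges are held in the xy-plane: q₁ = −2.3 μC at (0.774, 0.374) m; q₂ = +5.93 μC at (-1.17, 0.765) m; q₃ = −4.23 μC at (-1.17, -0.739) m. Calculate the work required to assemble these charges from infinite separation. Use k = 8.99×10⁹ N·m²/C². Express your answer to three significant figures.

-0.173 J

The work to assemble the configuration equals its total potential energy, U = Σ kqᵢqⱼ/rᵢⱼ over all pairs.
Pair separations: r₁₂ = 1.98 m, r₁₃ = 2.24 m, r₂₃ = 1.50 m.
U = (-0.0618) + (0.0390) + (-0.150) = -0.173 J.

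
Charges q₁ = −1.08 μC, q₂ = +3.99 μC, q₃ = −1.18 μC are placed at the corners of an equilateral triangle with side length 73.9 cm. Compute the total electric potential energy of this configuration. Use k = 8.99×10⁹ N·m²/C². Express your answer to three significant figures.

-0.0942 J

The assembly work is the sum of pairwise potential energies, U = Σ_{i<j} kqᵢqⱼ/rᵢⱼ.
All three pair separations equal the side length, 0.739 m.
U = (-0.0524) + (0.0155) + (-0.0573) = -0.0942 J.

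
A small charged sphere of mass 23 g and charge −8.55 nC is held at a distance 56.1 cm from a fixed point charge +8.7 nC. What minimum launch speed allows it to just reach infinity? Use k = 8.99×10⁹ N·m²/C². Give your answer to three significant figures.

0.0102 m/s

To just escape, total mechanical energy must reach zero at infinity: ½mv²_min + U = 0, so ½mv²_min = −U = |kQq|/r.
|U| = |kQq|/r = (8.99×10⁹ N·m²/C²)(8.70×10⁻⁹)(8.55×10⁻⁹)/(0.561) = 1.19×10⁻⁶ J.
v_min = √(2|U|/m) = √(2·1.19×10⁻⁶/0.0230) = 0.0102 m/s.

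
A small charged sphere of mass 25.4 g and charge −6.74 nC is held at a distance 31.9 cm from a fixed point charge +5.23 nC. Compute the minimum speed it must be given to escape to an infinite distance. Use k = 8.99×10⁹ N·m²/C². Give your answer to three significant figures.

To just escape, total mechanical energy must reach zero at infinity: ½mv²_min + U = 0, so ½mv²_min = −U = |kQq|/r.
|U| = |kQq|/r = (8.99×10⁹ N·m²/C²)(5.23×10⁻⁹)(6.74×10⁻⁹)/(0.319) = 9.93×10⁻⁷ J.
v_min = √(2|U|/m) = √(2·9.93×10⁻⁷/0.0254) = 8.84×10⁻³ m/s.

8.84×10⁻³ m/s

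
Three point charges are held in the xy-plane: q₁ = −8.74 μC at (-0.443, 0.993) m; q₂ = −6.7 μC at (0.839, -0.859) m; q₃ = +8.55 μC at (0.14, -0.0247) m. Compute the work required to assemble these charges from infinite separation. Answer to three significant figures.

The work to assemble the configuration equals its total potential energy, U = Σ kqᵢqⱼ/rᵢⱼ over all pairs.
Pair separations: r₁₂ = 2.25 m, r₁₃ = 1.17 m, r₂₃ = 1.09 m.
U = (0.234) + (-0.573) + (-0.473) = -0.812 J.

-0.812 J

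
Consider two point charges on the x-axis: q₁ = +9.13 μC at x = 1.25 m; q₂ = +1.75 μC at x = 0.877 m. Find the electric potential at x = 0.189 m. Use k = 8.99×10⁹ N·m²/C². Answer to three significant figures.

1.00×10⁵ V

The total potential is the scalar sum of each charge's contribution, V = Σ kqᵢ/rᵢ.
Distances from the field point to each charge: r₁ = 1.06 m, r₂ = 0.688 m.
V = k[(9.13×10⁻⁶)/(1.06) + (1.75×10⁻⁶)/(0.688)] = 1.00×10⁵ V.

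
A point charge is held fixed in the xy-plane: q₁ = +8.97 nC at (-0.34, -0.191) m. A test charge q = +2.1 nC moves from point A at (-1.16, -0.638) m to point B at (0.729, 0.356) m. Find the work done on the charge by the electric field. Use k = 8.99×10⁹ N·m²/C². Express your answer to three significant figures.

4.03×10⁻⁸ J

The work done by the electric force is W_field = −ΔU = −q(V_B − V_A) = q(V_A − V_B).
At A: distance to the source charge is 0.934 m; V_A = kq₁/r = 86.3 V.
At B: distance to the source charge is 1.20 m; V_B = kq₁/r = 67.2 V.
ΔV = V_B − V_A = -19.2 V.
W_field = −qΔV = −(2.10×10⁻⁹ C)(-19.2 V) = 4.03×10⁻⁸ J.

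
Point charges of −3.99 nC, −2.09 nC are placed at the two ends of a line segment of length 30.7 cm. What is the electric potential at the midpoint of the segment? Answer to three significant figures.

The total potential is the scalar sum of each charge's contribution, V = Σ kqᵢ/rᵢ.
Each charge is 0.153 m from the midpoint.
V = k[(-3.99×10⁻⁹)/(0.153) + (-2.09×10⁻⁹)/(0.153)] = -356 V.

-356 V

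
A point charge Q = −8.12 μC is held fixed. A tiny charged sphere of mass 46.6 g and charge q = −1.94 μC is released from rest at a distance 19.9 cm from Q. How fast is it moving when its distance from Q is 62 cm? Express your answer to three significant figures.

4.55 m/s

Only the electrostatic force acts, so mechanical energy is conserved: ½mv² = U₁ − U₂ = kQq(1/r₁ − 1/r₂).
U₁ − U₂ = (8.99×10⁹ N·m²/C²)(-8.12×10⁻⁶ C)(-1.94×10⁻⁶ C)(1/0.199 − 1/0.620) = 0.483 J.
v = √(2·0.483/0.0466) = 4.55 m/s.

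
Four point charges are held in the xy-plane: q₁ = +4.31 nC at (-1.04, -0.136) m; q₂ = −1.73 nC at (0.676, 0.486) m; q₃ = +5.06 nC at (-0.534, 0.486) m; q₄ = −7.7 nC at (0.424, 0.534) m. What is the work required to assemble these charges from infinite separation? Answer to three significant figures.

5.91×10⁻⁸ J

The assembly work is the sum of pairwise potential energies, U = Σ_{i<j} kqᵢqⱼ/rᵢⱼ.
Pair separations: r₁₂ = 1.83 m, r₁₃ = 0.802 m, r₁₄ = 1.61 m, r₂₃ = 1.21 m, r₂₄ = 0.257 m, r₃₄ = 0.959 m.
Summing all 6 pair terms gives U = 5.91×10⁻⁸ J.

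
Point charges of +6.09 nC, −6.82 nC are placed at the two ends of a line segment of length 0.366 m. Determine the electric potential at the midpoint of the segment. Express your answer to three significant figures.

-35.9 V

Electric potential is a scalar, so the contributions from each charge add algebraically: V = Σ kqᵢ/rᵢ.
Each charge is 0.183 m from the midpoint.
V = k[(6.09×10⁻⁹)/(0.183) + (-6.82×10⁻⁹)/(0.183)] = -35.9 V.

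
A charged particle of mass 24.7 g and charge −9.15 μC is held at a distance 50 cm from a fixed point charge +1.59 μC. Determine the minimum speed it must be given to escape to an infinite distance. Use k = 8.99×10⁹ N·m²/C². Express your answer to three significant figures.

To just escape, total mechanical energy must reach zero at infinity: ½mv²_min + U = 0, so ½mv²_min = −U = |kQq|/r.
|U| = |kQq|/r = (8.99×10⁹ N·m²/C²)(1.59×10⁻⁶)(9.15×10⁻⁶)/(0.500) = 0.262 J.
v_min = √(2|U|/m) = √(2·0.262/0.0247) = 4.60 m/s.

4.60 m/s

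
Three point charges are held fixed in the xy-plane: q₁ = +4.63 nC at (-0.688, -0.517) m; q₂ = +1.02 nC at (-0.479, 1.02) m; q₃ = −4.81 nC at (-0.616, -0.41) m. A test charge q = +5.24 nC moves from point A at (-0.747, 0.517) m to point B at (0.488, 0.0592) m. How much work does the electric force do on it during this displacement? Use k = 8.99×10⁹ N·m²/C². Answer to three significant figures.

The work done by the electric force is W_field = −ΔU = −q(V_B − V_A) = q(V_A − V_B).
At A: distances to the source charges are 1.04 m, 0.570 m, 0.936 m; V_A = Σ kqᵢ/rᵢ = 10.1 V.
At B: distances to the source charges are 1.31 m, 1.36 m, 1.20 m; V_B = Σ kqᵢ/rᵢ = 2.46 V.
ΔV = V_B − V_A = -7.63 V.
W_field = −qΔV = −(5.24×10⁻⁹ C)(-7.63 V) = 4.00×10⁻⁸ J.

4.00×10⁻⁸ J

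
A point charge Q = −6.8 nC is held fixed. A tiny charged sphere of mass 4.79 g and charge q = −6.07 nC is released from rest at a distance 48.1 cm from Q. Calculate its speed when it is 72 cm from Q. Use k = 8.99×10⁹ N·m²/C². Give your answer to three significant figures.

0.0103 m/s

Only the electrostatic force acts, so mechanical energy is conserved: ½mv² = U₁ − U₂ = kQq(1/r₁ − 1/r₂).
U₁ − U₂ = (8.99×10⁹ N·m²/C²)(-6.80×10⁻⁹ C)(-6.07×10⁻⁹ C)(1/0.481 − 1/0.720) = 2.56×10⁻⁷ J.
v = √(2·2.56×10⁻⁷/4.79×10⁻³) = 0.0103 m/s.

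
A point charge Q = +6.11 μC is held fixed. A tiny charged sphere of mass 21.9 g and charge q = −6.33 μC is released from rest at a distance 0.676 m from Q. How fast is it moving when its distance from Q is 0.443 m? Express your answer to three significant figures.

4.97 m/s

Only the electrostatic force acts, so mechanical energy is conserved: ½mv² = U₁ − U₂ = kQq(1/r₁ − 1/r₂).
U₁ − U₂ = (8.99×10⁹ N·m²/C²)(6.11×10⁻⁶ C)(-6.33×10⁻⁶ C)(1/0.676 − 1/0.443) = 0.271 J.
v = √(2·0.271/0.0219) = 4.97 m/s.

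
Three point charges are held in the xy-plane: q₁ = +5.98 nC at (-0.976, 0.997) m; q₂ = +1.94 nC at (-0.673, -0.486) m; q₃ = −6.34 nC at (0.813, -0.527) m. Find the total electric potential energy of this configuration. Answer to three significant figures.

-1.51×10⁻⁷ J

The assembly work is the sum of pairwise potential energies, U = Σ_{i<j} kqᵢqⱼ/rᵢⱼ.
Pair separations: r₁₂ = 1.51 m, r₁₃ = 2.35 m, r₂₃ = 1.49 m.
U = (6.89×10⁻⁸) + (-1.45×10⁻⁷) + (-7.44×10⁻⁸) = -1.51×10⁻⁷ J.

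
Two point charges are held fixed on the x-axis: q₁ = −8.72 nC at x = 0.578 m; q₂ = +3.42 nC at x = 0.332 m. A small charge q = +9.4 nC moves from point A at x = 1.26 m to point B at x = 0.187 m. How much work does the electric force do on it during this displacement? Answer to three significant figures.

The work done by the electric force is W_field = −ΔU = −q(V_B − V_A) = q(V_A − V_B).
At A: distances to the source charges are 0.682 m, 0.928 m; V_A = Σ kqᵢ/rᵢ = -81.8 V.
At B: distances to the source charges are 0.391 m, 0.145 m; V_B = Σ kqᵢ/rᵢ = 11.5 V.
ΔV = V_B − V_A = 93.4 V.
W_field = −qΔV = −(9.40×10⁻⁹ C)(93.4 V) = -8.78×10⁻⁷ J.

-8.78×10⁻⁷ J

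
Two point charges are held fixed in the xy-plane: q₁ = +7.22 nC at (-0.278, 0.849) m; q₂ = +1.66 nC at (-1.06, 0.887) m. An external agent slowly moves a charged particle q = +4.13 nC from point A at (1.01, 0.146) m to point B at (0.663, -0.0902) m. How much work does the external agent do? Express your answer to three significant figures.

2.20×10⁻⁸ J

For quasistatic motion the external work equals the change in potential energy: W_ext = qΔV = q(V_B − V_A).
At A: distances to the source charges are 1.47 m, 2.20 m; V_A = Σ kqᵢ/rᵢ = 51.0 V.
At B: distances to the source charges are 1.33 m, 1.98 m; V_B = Σ kqᵢ/rᵢ = 56.4 V.
ΔV = V_B − V_A = 5.33 V.
W_ext = qΔV = (4.13×10⁻⁹ C)(5.33 V) = 2.20×10⁻⁸ J.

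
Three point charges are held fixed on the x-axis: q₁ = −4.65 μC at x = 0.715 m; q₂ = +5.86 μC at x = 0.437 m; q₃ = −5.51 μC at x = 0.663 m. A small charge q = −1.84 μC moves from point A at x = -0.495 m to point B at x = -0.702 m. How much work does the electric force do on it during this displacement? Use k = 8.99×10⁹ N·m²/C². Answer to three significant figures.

2.32×10⁻³ J

The work done by the electric force is W_field = −ΔU = −q(V_B − V_A) = q(V_A − V_B).
At A: distances to the source charges are 1.21 m, 0.932 m, 1.16 m; V_A = Σ kqᵢ/rᵢ = -2.08×10⁴ V.
At B: distances to the source charges are 1.42 m, 1.14 m, 1.36 m; V_B = Σ kqᵢ/rᵢ = -1.95×10⁴ V.
ΔV = V_B − V_A = 1260 V.
W_field = −qΔV = −(-1.84×10⁻⁶ C)(1260 V) = 2.32×10⁻³ J.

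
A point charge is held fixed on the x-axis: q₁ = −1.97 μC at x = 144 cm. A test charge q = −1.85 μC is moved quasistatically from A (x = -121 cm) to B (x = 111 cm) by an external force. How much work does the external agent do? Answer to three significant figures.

0.0869 J

For quasistatic motion the external work equals the change in potential energy: W_ext = qΔV = q(V_B − V_A).
At A: distance to the source charge is 2.65 m; V_A = kq₁/r = -6680 V.
At B: distance to the source charge is 0.330 m; V_B = kq₁/r = -5.37×10⁴ V.
ΔV = V_B − V_A = -4.70×10⁴ V.
W_ext = qΔV = (-1.85×10⁻⁶ C)(-4.70×10⁴ V) = 0.0869 J.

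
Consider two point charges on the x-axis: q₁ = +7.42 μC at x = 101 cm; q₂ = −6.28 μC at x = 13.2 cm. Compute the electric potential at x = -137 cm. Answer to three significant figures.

-9560 V

The total potential is the scalar sum of each charge's contribution, V = Σ kqᵢ/rᵢ.
Distances from the field point to each charge: r₁ = 2.38 m, r₂ = 1.50 m.
V = k[(7.42×10⁻⁶)/(2.38) + (-6.28×10⁻⁶)/(1.50)] = -9560 V.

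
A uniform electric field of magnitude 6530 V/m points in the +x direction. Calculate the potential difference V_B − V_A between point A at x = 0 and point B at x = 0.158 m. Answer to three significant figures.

In a uniform field, potential decreases in the direction of E: V_B − V_A = −E·Δx.
V_B − V_A = −(6530 V/m)(0.158 m) = -1030 V.

-1030 V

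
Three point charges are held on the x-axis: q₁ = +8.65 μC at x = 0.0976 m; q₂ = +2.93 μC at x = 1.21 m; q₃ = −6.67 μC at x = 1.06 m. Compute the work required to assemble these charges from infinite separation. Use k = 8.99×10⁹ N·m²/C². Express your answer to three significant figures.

The work to assemble the configuration equals its total potential energy, U = Σ kqᵢqⱼ/rᵢⱼ over all pairs.
Pair separations: r₁₂ = 1.11 m, r₁₃ = 0.962 m, r₂₃ = 0.150 m.
U = (0.205) + (-0.539) + (-1.17) = -1.51 J.

-1.51 J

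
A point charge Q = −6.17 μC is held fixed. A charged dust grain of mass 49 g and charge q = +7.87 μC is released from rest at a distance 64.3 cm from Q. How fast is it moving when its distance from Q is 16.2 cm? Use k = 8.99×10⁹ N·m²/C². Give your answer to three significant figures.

9.07 m/s

Only the electrostatic force acts, so mechanical energy is conserved: ½mv² = U₁ − U₂ = kQq(1/r₁ − 1/r₂).
U₁ − U₂ = (8.99×10⁹ N·m²/C²)(-6.17×10⁻⁶ C)(7.87×10⁻⁶ C)(1/0.643 − 1/0.162) = 2.02 J.
v = √(2·2.02/0.0490) = 9.07 m/s.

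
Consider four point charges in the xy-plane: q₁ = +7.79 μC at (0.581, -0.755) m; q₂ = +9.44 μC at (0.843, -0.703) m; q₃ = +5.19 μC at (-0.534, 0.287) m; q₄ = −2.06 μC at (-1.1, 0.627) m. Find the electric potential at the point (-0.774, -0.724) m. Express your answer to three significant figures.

The total potential is the scalar sum of each charge's contribution, V = Σ kqᵢ/rᵢ.
Distances from the field point to each charge: r₁ = 1.36 m, r₂ = 1.62 m, r₃ = 1.04 m, r₄ = 1.39 m.
V = k[(7.79×10⁻⁶)/(1.36) + (9.44×10⁻⁶)/(1.62) + (5.19×10⁻⁶)/(1.04) + (-2.06×10⁻⁶)/(1.39)] = 1.36×10⁵ V.

1.36×10⁵ V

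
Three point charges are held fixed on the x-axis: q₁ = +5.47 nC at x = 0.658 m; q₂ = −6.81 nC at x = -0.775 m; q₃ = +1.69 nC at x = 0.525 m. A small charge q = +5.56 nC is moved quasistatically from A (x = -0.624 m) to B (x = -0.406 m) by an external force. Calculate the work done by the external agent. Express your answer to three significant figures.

For quasistatic motion the external work equals the change in potential energy: W_ext = qΔV = q(V_B − V_A).
At A: distances to the source charges are 1.28 m, 0.151 m, 1.15 m; V_A = Σ kqᵢ/rᵢ = -354 V.
At B: distances to the source charges are 1.06 m, 0.369 m, 0.931 m; V_B = Σ kqᵢ/rᵢ = -103 V.
ΔV = V_B − V_A = 250 V.
W_ext = qΔV = (5.56×10⁻⁹ C)(250 V) = 1.39×10⁻⁶ J.

1.39×10⁻⁶ J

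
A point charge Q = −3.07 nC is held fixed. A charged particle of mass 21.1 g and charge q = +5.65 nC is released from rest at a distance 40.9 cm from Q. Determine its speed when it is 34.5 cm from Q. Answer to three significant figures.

Only the electrostatic force acts, so mechanical energy is conserved: ½mv² = U₁ − U₂ = kQq(1/r₁ − 1/r₂).
U₁ − U₂ = (8.99×10⁹ N·m²/C²)(-3.07×10⁻⁹ C)(5.65×10⁻⁹ C)(1/0.409 − 1/0.345) = 7.07×10⁻⁸ J.
v = √(2·7.07×10⁻⁸/0.0211) = 2.59×10⁻³ m/s.

2.59×10⁻³ m/s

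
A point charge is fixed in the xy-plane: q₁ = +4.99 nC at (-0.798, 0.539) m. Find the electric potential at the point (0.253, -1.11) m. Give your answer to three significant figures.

Electric potential is a scalar, so the contributions from each charge add algebraically: V = Σ kqᵢ/rᵢ.
Distances from the field point to each charge: r₁ = 1.96 m.
V = k[(4.99×10⁻⁹)/(1.96)] = 22.9 V.

22.9 V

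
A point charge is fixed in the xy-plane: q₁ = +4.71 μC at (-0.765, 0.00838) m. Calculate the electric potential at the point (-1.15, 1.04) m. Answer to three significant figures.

Electric potential is a scalar, so the contributions from each charge add algebraically: V = Σ kqᵢ/rᵢ.
Distances from the field point to each charge: r₁ = 1.10 m.
V = k[(4.71×10⁻⁶)/(1.10)] = 3.85×10⁴ V.

3.85×10⁴ V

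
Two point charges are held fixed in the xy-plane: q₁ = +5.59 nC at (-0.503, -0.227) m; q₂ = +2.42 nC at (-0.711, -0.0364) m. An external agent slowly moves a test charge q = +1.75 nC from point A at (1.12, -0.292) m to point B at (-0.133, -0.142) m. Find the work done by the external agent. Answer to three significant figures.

For quasistatic motion the external work equals the change in potential energy: W_ext = qΔV = q(V_B − V_A).
At A: distances to the source charges are 1.62 m, 1.85 m; V_A = Σ kqᵢ/rᵢ = 42.7 V.
At B: distances to the source charges are 0.380 m, 0.588 m; V_B = Σ kqᵢ/rᵢ = 169 V.
ΔV = V_B − V_A = 127 V.
W_ext = qΔV = (1.75×10⁻⁹ C)(127 V) = 2.22×10⁻⁷ J.

2.22×10⁻⁷ J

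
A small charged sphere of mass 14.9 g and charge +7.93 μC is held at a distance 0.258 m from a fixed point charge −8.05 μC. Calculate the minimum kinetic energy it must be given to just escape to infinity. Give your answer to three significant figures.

2.22 J

To just escape, total mechanical energy must reach zero at infinity: ½mv²_min + U = 0, so ½mv²_min = −U = |kQq|/r.
|U| = |kQq|/r = (8.99×10⁹ N·m²/C²)(8.05×10⁻⁶)(7.93×10⁻⁶)/(0.258) = 2.22 J.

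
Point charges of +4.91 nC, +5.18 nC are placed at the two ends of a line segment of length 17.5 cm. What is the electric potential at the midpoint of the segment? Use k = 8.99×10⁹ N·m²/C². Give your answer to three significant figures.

The total potential is the scalar sum of each charge's contribution, V = Σ kqᵢ/rᵢ.
Each charge is 0.0875 m from the midpoint.
V = k[(4.91×10⁻⁹)/(0.0875) + (5.18×10⁻⁹)/(0.0875)] = 1040 V.

1040 V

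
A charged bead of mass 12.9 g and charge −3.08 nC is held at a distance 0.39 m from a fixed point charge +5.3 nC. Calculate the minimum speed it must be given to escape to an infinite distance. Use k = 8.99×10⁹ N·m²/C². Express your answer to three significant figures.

To just escape, total mechanical energy must reach zero at infinity: ½mv²_min + U = 0, so ½mv²_min = −U = |kQq|/r.
|U| = |kQq|/r = (8.99×10⁹ N·m²/C²)(5.30×10⁻⁹)(3.08×10⁻⁹)/(0.390) = 3.76×10⁻⁷ J.
v_min = √(2|U|/m) = √(2·3.76×10⁻⁷/0.0129) = 7.64×10⁻³ m/s.

7.64×10⁻³ m/s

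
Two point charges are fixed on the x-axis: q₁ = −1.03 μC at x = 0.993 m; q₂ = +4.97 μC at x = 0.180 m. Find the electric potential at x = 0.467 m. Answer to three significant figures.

1.38×10⁵ V

The total potential is the scalar sum of each charge's contribution, V = Σ kqᵢ/rᵢ.
Distances from the field point to each charge: r₁ = 0.526 m, r₂ = 0.287 m.
V = k[(-1.03×10⁻⁶)/(0.526) + (4.97×10⁻⁶)/(0.287)] = 1.38×10⁵ V.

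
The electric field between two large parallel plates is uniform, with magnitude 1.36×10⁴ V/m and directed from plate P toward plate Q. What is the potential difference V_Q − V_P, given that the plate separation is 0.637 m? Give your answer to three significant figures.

In a uniform field, potential decreases in the direction of E: ΔV = −E·d for a displacement d parallel to E.
Going from P to Q is a displacement of 0.637 m along the field, so V_Q − V_P = −Ed = -8660 V.

-8660 V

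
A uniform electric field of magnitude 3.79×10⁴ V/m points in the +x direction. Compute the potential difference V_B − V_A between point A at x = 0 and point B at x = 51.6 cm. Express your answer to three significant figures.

-1.96×10⁴ V

In a uniform field, potential decreases in the direction of E: V_B − V_A = −E·Δx.
V_B − V_A = −(3.79×10⁴ V/m)(0.516 m) = -1.96×10⁴ V.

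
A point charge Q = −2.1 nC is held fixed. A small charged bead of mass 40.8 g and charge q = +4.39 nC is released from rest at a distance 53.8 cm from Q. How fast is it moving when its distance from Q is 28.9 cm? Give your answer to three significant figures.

Only the electrostatic force acts, so mechanical energy is conserved: ½mv² = U₁ − U₂ = kQq(1/r₁ − 1/r₂).
U₁ − U₂ = (8.99×10⁹ N·m²/C²)(-2.10×10⁻⁹ C)(4.39×10⁻⁹ C)(1/0.538 − 1/0.289) = 1.33×10⁻⁷ J.
v = √(2·1.33×10⁻⁷/0.0408) = 2.55×10⁻³ m/s.

2.55×10⁻³ m/s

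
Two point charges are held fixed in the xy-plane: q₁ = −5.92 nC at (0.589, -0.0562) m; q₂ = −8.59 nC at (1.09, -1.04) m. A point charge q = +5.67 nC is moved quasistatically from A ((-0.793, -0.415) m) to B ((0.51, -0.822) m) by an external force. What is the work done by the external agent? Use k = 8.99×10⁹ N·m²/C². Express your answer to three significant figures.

For quasistatic motion the external work equals the change in potential energy: W_ext = qΔV = q(V_B − V_A).
At A: distances to the source charges are 1.43 m, 1.98 m; V_A = Σ kqᵢ/rᵢ = -76.2 V.
At B: distances to the source charges are 0.770 m, 0.620 m; V_B = Σ kqᵢ/rᵢ = -194 V.
ΔV = V_B − V_A = -118 V.
W_ext = qΔV = (5.67×10⁻⁹ C)(-118 V) = -6.67×10⁻⁷ J.

-6.67×10⁻⁷ J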